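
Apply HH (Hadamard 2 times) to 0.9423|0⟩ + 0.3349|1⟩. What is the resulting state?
0.9423|0⟩ + 0.3349|1⟩

H² = I, so an even number of Hadamards cancels: H^2 = I and the state is unchanged.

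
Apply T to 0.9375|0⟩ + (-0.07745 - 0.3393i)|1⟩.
0.9375|0⟩ + (0.1852 - 0.2947i)|1⟩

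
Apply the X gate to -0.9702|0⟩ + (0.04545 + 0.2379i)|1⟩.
(0.04545 + 0.2379i)|0⟩ - 0.9702|1⟩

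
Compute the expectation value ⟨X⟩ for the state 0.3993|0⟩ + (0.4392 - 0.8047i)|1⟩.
0.3507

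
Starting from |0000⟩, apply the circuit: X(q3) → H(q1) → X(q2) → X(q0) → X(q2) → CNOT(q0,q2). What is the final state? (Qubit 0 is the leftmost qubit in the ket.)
1/√2|1011⟩ + 1/√2|1111⟩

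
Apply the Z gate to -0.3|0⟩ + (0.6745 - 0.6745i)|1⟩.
-0.3|0⟩ + (-0.6745 + 0.6745i)|1⟩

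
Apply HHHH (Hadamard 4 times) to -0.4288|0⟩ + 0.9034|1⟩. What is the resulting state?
-0.4288|0⟩ + 0.9034|1⟩

H² = I, so an even number of Hadamards cancels: H^4 = I and the state is unchanged.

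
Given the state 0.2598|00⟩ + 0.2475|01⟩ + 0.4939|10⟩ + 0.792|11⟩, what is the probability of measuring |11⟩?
0.6273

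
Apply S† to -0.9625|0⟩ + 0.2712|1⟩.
-0.9625|0⟩ - 0.2712i|1⟩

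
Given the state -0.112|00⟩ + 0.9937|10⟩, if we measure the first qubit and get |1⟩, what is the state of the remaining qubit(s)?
|0⟩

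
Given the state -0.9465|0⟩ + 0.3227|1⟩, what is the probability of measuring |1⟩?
0.1041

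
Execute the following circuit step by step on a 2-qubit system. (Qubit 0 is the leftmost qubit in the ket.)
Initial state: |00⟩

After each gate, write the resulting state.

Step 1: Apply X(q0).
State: |10⟩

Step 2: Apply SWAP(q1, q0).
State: |01⟩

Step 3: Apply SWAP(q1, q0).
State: |10⟩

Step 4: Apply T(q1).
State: |10⟩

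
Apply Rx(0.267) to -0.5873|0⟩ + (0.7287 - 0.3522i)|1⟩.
(-0.629 - 0.09699i)|0⟩ + (0.7222 - 0.2709i)|1⟩

Rx(0.267) = [[cos(θ/2), −i·sin(θ/2)], [−i·sin(θ/2), cos(θ/2)]]; θ = 0.267, cos(θ/2) ≈ 0.991102, sin(θ/2) ≈ 0.133104.
With a = amp(|0⟩) = -0.5873 and b = amp(|1⟩) = (0.7287 - 0.3522i):
new amp(|0⟩) = (0.991102)·a + (-0.133104i)·b = (-0.629 - 0.09699i)
new amp(|1⟩) = (-0.133104i)·a + (0.991102)·b = (0.7222 - 0.2709i)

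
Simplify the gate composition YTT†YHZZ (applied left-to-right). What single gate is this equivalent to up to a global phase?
H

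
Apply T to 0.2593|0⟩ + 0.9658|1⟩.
0.2593|0⟩ + (0.6829 + 0.6829i)|1⟩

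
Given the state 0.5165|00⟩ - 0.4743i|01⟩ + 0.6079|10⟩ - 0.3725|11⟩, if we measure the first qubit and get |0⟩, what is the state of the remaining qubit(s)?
0.7366|0⟩ - 0.6764i|1⟩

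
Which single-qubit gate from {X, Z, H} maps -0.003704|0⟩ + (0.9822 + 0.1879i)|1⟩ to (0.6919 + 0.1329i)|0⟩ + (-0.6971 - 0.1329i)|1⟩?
H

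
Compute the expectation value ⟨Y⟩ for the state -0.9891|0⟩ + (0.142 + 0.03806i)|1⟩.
-0.07529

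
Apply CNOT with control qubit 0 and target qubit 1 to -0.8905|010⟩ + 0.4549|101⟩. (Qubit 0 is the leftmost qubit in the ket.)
-0.8905|010⟩ + 0.4549|111⟩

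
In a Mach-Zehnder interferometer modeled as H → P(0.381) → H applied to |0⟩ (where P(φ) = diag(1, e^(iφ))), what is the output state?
(0.9641 + 0.1859i)|0⟩ + (0.03585 - 0.1859i)|1⟩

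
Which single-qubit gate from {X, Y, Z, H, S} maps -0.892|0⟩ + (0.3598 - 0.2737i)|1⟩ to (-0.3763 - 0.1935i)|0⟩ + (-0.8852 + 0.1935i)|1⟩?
H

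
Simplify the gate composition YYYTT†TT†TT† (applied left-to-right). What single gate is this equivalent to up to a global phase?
Y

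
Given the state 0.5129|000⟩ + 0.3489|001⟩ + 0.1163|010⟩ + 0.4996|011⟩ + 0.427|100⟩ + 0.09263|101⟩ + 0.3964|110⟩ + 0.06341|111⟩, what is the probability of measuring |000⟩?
0.2631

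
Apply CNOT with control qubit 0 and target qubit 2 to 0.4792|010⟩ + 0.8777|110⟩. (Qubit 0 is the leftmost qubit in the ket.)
0.4792|010⟩ + 0.8777|111⟩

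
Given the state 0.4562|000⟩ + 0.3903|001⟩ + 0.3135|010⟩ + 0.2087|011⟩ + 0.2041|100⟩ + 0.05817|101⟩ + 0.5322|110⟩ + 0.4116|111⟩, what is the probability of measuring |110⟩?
0.2832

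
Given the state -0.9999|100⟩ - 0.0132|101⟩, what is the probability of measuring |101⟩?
0.0001742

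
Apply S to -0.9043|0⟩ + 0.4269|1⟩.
-0.9043|0⟩ + 0.4269i|1⟩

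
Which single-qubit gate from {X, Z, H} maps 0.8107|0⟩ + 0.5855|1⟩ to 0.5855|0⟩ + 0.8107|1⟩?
X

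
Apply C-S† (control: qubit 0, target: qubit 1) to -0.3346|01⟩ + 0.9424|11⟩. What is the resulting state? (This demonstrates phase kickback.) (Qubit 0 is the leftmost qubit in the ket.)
-0.3346|01⟩ - 0.9424i|11⟩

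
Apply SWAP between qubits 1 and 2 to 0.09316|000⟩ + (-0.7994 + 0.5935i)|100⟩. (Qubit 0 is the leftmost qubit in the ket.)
0.09316|000⟩ + (-0.7994 + 0.5935i)|100⟩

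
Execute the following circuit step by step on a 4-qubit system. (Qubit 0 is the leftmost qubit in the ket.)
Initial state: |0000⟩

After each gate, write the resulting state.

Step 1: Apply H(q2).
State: 1/√2|0000⟩ + 1/√2|0010⟩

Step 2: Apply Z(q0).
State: 1/√2|0000⟩ + 1/√2|0010⟩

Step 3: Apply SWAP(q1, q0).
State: 1/√2|0000⟩ + 1/√2|0010⟩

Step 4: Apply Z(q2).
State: 1/√2|0000⟩ - 1/√2|0010⟩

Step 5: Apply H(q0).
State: 1/2|0000⟩ - 1/2|0010⟩ + 1/2|1000⟩ - 1/2|1010⟩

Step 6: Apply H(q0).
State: 1/√2|0000⟩ - 1/√2|0010⟩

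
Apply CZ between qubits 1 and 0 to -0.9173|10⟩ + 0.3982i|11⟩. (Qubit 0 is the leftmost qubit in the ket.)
-0.9173|10⟩ - 0.3982i|11⟩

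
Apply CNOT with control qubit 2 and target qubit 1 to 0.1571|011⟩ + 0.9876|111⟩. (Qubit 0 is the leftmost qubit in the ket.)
0.1571|001⟩ + 0.9876|101⟩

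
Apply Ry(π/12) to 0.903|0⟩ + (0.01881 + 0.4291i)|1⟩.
(0.8928 - 0.05601i)|0⟩ + (0.1365 + 0.4254i)|1⟩

Ry(π/12) = [[cos(θ/2), −sin(θ/2)], [sin(θ/2), cos(θ/2)]]; θ = π/12, cos(θ/2) ≈ 0.991445, sin(θ/2) ≈ 0.130526.
With a = amp(|0⟩) = 0.903 and b = amp(|1⟩) = (0.01881 + 0.4291i):
new amp(|0⟩) = (0.991445)·a + (-0.130526)·b = (0.8928 - 0.05601i)
new amp(|1⟩) = (0.130526)·a + (0.991445)·b = (0.1365 + 0.4254i)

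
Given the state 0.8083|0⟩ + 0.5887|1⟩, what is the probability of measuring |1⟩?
0.3466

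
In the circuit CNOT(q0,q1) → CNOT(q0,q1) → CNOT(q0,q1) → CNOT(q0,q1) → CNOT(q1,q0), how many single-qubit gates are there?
0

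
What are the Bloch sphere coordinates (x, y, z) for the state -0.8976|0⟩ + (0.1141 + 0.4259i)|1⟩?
(-0.2048, -0.7646, 0.6113)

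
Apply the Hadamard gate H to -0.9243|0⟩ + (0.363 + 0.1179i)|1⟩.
(-0.3969 + 0.08337i)|0⟩ + (-0.9103 - 0.08337i)|1⟩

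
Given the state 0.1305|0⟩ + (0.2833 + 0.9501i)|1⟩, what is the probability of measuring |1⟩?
0.9829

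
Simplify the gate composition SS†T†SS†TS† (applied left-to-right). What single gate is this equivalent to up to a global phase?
S†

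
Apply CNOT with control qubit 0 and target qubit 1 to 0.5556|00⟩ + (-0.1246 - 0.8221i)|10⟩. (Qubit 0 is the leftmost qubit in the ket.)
0.5556|00⟩ + (-0.1246 - 0.8221i)|11⟩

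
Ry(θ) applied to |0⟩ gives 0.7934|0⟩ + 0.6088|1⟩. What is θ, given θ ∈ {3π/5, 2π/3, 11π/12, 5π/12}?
5π/12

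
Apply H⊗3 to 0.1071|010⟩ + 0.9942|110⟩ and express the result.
0.3894|000⟩ + 0.3894|001⟩ - 0.3894|010⟩ - 0.3894|011⟩ - 0.3136|100⟩ - 0.3136|101⟩ + 0.3136|110⟩ + 0.3136|111⟩

H⊗3 gives amp(|y⟩) = (1/2√2) Σ_x (−1)^(x·y) amp(|x⟩), where x·y is the number of positions in which both x and y have a 1.
|000⟩: (0.1071 + 0.9942)/(2√2) = 0.3894
|001⟩: (0.1071 + 0.9942)/(2√2) = 0.3894
|010⟩: (-0.1071 - 0.9942)/(2√2) = -0.3894
|011⟩: (-0.1071 - 0.9942)/(2√2) = -0.3894
|100⟩: (0.1071 - 0.9942)/(2√2) = -0.3136
|101⟩: (0.1071 - 0.9942)/(2√2) = -0.3136
|110⟩: (-0.1071 + 0.9942)/(2√2) = 0.3136
|111⟩: (-0.1071 + 0.9942)/(2√2) = 0.3136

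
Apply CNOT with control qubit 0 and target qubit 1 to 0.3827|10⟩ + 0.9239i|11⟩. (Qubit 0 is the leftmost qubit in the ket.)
0.9239i|10⟩ + 0.3827|11⟩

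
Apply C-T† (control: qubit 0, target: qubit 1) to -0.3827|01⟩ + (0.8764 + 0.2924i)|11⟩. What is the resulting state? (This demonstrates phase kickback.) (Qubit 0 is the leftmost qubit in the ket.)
-0.3827|01⟩ + (0.8265 - 0.413i)|11⟩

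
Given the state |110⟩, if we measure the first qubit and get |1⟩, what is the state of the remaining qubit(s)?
|10⟩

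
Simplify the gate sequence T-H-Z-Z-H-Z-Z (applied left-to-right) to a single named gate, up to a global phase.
T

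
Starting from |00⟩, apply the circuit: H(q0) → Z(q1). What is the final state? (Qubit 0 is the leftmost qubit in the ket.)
1/√2|00⟩ + 1/√2|10⟩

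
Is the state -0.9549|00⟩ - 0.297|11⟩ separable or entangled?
Entangled

Writing the state as a|00⟩ + b|01⟩ + c|10⟩ + d|11⟩, it is a product state iff ad − bc = 0.
Here (a, b, c, d) = (-0.9549, 0, 0, -0.297): ad − bc = (-0.9549)(-0.297) − (0)(0) = 0.2836 ≠ 0, so the state is entangled.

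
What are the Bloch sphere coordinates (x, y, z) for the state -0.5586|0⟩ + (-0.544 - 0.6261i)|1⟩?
(0.6078, 0.6995, -0.3759)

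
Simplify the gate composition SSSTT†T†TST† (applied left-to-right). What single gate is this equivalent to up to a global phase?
T†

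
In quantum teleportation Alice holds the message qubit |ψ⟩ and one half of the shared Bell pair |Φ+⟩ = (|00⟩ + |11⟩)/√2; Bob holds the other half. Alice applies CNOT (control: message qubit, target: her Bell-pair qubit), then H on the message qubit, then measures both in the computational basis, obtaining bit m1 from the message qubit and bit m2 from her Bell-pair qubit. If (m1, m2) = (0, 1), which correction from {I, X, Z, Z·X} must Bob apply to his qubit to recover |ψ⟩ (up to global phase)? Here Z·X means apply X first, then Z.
X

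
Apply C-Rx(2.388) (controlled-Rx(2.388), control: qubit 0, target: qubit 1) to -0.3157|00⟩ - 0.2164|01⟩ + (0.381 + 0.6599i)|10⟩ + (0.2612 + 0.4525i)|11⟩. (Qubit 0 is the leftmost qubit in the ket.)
-0.3157|00⟩ - 0.2164|01⟩ + (0.5609 - 0.00007047i)|10⟩ + (0.7097 - 0.1878i)|11⟩

C-Rx(2.388) leaves the control-|0⟩ kets |00⟩, |01⟩ unchanged and applies Rx(2.388) to qubit 1 on the control-|1⟩ pair (|10⟩, |11⟩).
Rx(2.388) = [[cos(θ/2), −i·sin(θ/2)], [−i·sin(θ/2), cos(θ/2)]]; θ = 2.388, cos(θ/2) ≈ 0.367943, sin(θ/2) ≈ 0.929848.
With a = amp(|10⟩) = (0.381 + 0.6599i) and b = amp(|11⟩) = (0.2612 + 0.4525i):
new amp(|10⟩) = (0.367943)·a + (-0.929848i)·b = (0.5609 - 0.00007047i)
new amp(|11⟩) = (-0.929848i)·a + (0.367943)·b = (0.7097 - 0.1878i)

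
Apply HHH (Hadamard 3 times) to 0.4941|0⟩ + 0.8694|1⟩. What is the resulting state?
0.9641|0⟩ - 0.2654|1⟩

H² = I, so H^3 = H: a single Hadamard. With (a, b) = (0.4941, 0.8694), H gives ((a + b)/√2, (a − b)/√2) = (0.9641, -0.2654).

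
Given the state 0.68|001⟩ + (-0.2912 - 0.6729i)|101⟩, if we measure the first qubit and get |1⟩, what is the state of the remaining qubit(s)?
(-0.3972 - 0.9177i)|01⟩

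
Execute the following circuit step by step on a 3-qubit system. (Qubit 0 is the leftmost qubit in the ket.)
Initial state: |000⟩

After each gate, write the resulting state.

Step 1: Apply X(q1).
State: |010⟩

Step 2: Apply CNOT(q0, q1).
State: |010⟩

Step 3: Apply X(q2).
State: |011⟩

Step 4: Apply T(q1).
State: (1/√2 + (1/√2)i)|011⟩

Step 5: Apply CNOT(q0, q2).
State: (1/√2 + (1/√2)i)|011⟩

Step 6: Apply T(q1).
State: i|011⟩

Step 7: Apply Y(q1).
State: |001⟩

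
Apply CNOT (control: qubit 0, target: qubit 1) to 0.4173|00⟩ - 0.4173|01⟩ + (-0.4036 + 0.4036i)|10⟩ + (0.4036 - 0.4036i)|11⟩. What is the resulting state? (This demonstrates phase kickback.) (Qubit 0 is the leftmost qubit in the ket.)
0.4173|00⟩ - 0.4173|01⟩ + (0.4036 - 0.4036i)|10⟩ + (-0.4036 + 0.4036i)|11⟩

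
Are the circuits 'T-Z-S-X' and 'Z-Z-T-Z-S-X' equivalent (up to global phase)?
Yes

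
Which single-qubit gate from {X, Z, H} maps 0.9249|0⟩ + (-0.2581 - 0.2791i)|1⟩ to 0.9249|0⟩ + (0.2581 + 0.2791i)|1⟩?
Z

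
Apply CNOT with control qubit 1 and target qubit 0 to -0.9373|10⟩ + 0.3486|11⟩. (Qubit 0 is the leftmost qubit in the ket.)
0.3486|01⟩ - 0.9373|10⟩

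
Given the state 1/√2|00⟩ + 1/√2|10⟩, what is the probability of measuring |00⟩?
1/2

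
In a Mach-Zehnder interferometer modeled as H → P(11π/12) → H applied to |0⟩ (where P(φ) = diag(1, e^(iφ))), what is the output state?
(0.01704 + 0.1294i)|0⟩ + (0.983 - 0.1294i)|1⟩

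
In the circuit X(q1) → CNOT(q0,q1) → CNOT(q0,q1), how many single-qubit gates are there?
1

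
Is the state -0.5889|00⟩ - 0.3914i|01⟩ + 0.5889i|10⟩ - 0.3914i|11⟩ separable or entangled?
Entangled

Writing the state as a|00⟩ + b|01⟩ + c|10⟩ + d|11⟩, it is a product state iff ad − bc = 0.
Here (a, b, c, d) = (-0.5889, -0.3914i, 0.5889i, -0.3914i): ad − bc = (-0.5889)(-0.3914i) − (-0.3914i)(0.5889i) = (-0.2305 + 0.2305i) ≠ 0, so the state is entangled.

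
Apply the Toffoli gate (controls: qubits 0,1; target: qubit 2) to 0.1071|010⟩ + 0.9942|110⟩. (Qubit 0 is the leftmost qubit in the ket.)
0.1071|010⟩ + 0.9942|111⟩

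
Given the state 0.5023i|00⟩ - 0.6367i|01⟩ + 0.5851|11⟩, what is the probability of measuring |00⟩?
0.2523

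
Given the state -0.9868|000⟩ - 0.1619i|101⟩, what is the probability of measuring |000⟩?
0.9738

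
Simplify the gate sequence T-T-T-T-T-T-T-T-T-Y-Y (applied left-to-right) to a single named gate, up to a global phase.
T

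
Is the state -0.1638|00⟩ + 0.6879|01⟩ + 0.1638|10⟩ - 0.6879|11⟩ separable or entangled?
Separable

Writing the state as a|00⟩ + b|01⟩ + c|10⟩ + d|11⟩, it is a product state iff ad − bc = 0.
Here (a, b, c, d) = (-0.1638, 0.6879, 0.1638, -0.6879): ad − bc = (-0.1638)(-0.6879) − (0.6879)(0.1638) = 0, so the state is separable.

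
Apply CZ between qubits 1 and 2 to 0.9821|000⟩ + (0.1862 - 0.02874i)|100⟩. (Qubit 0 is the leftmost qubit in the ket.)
0.9821|000⟩ + (0.1862 - 0.02874i)|100⟩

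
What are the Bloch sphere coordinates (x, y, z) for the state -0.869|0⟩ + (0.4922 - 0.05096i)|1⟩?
(-0.8554, 0.08857, 0.5103)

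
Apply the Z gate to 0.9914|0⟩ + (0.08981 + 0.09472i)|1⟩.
0.9914|0⟩ + (-0.08981 - 0.09472i)|1⟩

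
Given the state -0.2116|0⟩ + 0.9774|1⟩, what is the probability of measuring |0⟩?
0.04477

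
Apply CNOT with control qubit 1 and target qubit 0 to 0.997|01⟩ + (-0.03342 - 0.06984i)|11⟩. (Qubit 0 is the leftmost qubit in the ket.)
(-0.03342 - 0.06984i)|01⟩ + 0.997|11⟩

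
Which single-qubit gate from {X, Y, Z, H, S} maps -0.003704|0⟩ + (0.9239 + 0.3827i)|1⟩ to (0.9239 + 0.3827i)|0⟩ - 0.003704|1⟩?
X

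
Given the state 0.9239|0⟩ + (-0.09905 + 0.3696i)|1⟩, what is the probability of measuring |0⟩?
0.8536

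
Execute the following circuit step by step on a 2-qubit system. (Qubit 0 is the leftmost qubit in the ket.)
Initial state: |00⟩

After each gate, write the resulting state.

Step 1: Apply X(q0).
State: |10⟩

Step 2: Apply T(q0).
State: (1/√2 + (1/√2)i)|10⟩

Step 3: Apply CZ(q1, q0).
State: (1/√2 + (1/√2)i)|10⟩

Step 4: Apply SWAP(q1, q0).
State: (1/√2 + (1/√2)i)|01⟩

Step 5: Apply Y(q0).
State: (-1/√2 + (1/√2)i)|11⟩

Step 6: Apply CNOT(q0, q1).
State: (-1/√2 + (1/√2)i)|10⟩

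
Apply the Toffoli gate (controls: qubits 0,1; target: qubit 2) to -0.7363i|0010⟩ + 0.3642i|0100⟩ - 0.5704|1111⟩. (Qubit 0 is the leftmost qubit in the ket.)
-0.7363i|0010⟩ + 0.3642i|0100⟩ - 0.5704|1101⟩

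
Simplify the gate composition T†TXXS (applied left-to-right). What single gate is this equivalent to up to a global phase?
S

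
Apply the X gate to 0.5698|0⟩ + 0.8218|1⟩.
0.8218|0⟩ + 0.5698|1⟩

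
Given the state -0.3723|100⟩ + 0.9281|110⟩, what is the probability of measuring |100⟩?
0.1386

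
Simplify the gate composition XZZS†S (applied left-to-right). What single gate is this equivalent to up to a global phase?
X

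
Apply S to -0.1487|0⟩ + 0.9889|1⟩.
-0.1487|0⟩ + 0.9889i|1⟩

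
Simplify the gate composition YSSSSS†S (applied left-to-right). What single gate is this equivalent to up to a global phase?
Y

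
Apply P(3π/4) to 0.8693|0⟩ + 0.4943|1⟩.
0.8693|0⟩ + (-0.3495 + 0.3495i)|1⟩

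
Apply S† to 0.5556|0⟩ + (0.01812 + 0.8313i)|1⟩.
0.5556|0⟩ + (0.8313 - 0.01812i)|1⟩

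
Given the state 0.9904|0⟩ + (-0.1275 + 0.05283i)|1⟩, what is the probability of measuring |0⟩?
0.9809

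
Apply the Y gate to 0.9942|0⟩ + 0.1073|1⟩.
-0.1073i|0⟩ + 0.9942i|1⟩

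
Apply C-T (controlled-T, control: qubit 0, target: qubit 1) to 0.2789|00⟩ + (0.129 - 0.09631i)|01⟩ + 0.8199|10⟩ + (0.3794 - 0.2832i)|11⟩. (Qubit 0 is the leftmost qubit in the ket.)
0.2789|00⟩ + (0.129 - 0.09631i)|01⟩ + 0.8199|10⟩ + (0.4685 + 0.06802i)|11⟩

C-T leaves the control-|0⟩ kets |00⟩, |01⟩ unchanged and applies T to qubit 1 on the control-|1⟩ pair (|10⟩, |11⟩).
T = [[1, 0], [0, (1/√2 + (1/√2)i)]].
With a = amp(|10⟩) = 0.8199 and b = amp(|11⟩) = (0.3794 - 0.2832i):
new amp(|10⟩) = (1)·a = 0.8199
new amp(|11⟩) = (1/√2 + (1/√2)i)·b = (0.4685 + 0.06802i)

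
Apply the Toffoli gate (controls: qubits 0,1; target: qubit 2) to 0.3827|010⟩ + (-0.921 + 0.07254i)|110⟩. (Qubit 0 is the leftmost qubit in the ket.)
0.3827|010⟩ + (-0.921 + 0.07254i)|111⟩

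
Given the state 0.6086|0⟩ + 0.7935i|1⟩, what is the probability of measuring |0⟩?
0.3704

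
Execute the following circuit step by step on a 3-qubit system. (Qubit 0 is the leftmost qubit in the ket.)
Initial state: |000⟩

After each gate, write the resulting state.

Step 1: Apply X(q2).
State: |001⟩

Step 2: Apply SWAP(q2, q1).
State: |010⟩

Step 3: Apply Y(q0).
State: i|110⟩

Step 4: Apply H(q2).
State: (1/√2)i|110⟩ + (1/√2)i|111⟩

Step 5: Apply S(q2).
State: (1/√2)i|110⟩ - 1/√2|111⟩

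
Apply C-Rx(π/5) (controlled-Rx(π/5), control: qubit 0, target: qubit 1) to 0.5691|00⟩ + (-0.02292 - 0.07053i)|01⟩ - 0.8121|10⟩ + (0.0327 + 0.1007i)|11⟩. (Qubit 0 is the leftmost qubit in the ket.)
0.5691|00⟩ + (-0.02292 - 0.07053i)|01⟩ + (-0.7412 - 0.0101i)|10⟩ + (0.0311 + 0.3467i)|11⟩

C-Rx(π/5) leaves the control-|0⟩ kets |00⟩, |01⟩ unchanged and applies Rx(π/5) to qubit 1 on the control-|1⟩ pair (|10⟩, |11⟩).
Rx(π/5) = [[cos(θ/2), −i·sin(θ/2)], [−i·sin(θ/2), cos(θ/2)]]; θ = π/5, cos(θ/2) ≈ 0.951057, sin(θ/2) ≈ 0.309017.
With a = amp(|10⟩) = -0.8121 and b = amp(|11⟩) = (0.0327 + 0.1007i):
new amp(|10⟩) = (0.951057)·a + (-0.309017i)·b = (-0.7412 - 0.0101i)
new amp(|11⟩) = (-0.309017i)·a + (0.951057)·b = (0.0311 + 0.3467i)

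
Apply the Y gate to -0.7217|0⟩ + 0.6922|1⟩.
-0.6922i|0⟩ - 0.7217i|1⟩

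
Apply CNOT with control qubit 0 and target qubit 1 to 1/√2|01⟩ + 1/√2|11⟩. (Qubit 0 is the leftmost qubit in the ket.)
1/√2|01⟩ + 1/√2|10⟩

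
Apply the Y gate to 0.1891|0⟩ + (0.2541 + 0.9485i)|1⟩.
(0.9485 - 0.2541i)|0⟩ + 0.1891i|1⟩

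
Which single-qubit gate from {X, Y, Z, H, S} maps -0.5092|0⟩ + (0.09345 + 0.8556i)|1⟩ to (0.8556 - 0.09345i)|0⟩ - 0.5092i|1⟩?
Y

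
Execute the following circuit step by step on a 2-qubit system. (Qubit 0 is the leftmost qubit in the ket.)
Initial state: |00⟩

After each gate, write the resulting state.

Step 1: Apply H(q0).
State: 1/√2|00⟩ + 1/√2|10⟩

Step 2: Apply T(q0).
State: 1/√2|00⟩ + (1/2 + (1/2)i)|10⟩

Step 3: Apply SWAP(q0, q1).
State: 1/√2|00⟩ + (1/2 + (1/2)i)|01⟩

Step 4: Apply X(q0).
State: 1/√2|10⟩ + (1/2 + (1/2)i)|11⟩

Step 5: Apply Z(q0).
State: -1/√2|10⟩ + (-1/2 - (1/2)i)|11⟩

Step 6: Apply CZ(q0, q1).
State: -1/√2|10⟩ + (1/2 + (1/2)i)|11⟩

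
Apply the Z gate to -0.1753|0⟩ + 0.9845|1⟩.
-0.1753|0⟩ - 0.9845|1⟩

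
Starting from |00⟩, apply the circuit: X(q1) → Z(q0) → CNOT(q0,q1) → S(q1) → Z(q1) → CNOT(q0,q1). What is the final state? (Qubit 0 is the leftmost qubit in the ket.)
-i|01⟩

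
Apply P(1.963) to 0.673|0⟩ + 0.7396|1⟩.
0.673|0⟩ + (-0.2827 + 0.6834i)|1⟩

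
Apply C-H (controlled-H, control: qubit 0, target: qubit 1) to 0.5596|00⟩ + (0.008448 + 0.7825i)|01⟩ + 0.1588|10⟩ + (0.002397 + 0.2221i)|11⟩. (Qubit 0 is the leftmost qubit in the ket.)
0.5596|00⟩ + (0.008448 + 0.7825i)|01⟩ + (0.114 + 0.157i)|10⟩ + (0.1106 - 0.157i)|11⟩

C-H leaves the control-|0⟩ kets |00⟩, |01⟩ unchanged and applies H to qubit 1 on the control-|1⟩ pair (|10⟩, |11⟩).
H = [[1/√2, 1/√2], [1/√2, -1/√2]].
With a = amp(|10⟩) = 0.1588 and b = amp(|11⟩) = (0.002397 + 0.2221i):
new amp(|10⟩) = (1/√2)·a + (1/√2)·b = (0.114 + 0.157i)
new amp(|11⟩) = (1/√2)·a + (-1/√2)·b = (0.1106 - 0.157i)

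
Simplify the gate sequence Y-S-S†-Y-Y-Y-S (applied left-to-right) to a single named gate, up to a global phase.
S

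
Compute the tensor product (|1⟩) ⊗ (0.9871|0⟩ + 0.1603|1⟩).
0.9871|10⟩ + 0.1603|11⟩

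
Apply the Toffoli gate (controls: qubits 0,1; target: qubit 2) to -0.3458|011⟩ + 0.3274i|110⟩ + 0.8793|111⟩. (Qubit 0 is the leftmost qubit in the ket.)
-0.3458|011⟩ + 0.8793|110⟩ + 0.3274i|111⟩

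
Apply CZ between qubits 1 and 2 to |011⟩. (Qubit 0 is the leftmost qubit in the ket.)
-|011⟩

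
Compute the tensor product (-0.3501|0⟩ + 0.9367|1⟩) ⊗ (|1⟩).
-0.3501|01⟩ + 0.9367|11⟩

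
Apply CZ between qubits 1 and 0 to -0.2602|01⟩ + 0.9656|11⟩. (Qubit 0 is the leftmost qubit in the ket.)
-0.2602|01⟩ - 0.9656|11⟩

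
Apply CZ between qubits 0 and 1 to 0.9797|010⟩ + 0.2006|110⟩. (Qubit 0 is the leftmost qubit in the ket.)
0.9797|010⟩ - 0.2006|110⟩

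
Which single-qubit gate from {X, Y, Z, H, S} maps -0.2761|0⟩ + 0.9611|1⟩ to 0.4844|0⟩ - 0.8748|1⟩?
H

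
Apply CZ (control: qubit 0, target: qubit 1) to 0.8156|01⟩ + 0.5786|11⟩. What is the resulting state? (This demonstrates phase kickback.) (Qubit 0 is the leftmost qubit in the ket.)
0.8156|01⟩ - 0.5786|11⟩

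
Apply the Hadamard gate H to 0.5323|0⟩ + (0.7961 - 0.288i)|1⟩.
(0.9393 - 0.2036i)|0⟩ + (-0.1865 + 0.2036i)|1⟩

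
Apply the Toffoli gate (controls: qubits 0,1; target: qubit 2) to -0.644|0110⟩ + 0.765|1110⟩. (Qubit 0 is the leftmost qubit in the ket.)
-0.644|0110⟩ + 0.765|1100⟩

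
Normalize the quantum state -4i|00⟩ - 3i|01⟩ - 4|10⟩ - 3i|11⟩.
-0.5657i|00⟩ - 0.4243i|01⟩ - 0.5657|10⟩ - 0.4243i|11⟩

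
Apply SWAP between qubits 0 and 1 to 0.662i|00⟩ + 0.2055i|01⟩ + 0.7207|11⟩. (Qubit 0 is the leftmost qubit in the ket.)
0.662i|00⟩ + 0.2055i|10⟩ + 0.7207|11⟩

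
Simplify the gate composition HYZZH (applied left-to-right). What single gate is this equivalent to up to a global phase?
Y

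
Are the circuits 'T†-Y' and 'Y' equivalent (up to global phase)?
No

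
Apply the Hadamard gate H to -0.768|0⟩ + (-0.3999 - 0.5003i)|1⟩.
(-0.8258 - 0.3538i)|0⟩ + (-0.2603 + 0.3538i)|1⟩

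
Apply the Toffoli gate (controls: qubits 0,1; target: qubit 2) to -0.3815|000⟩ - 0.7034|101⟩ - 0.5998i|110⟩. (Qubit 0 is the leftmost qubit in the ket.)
-0.3815|000⟩ - 0.7034|101⟩ - 0.5998i|111⟩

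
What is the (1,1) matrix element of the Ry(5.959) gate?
-0.9869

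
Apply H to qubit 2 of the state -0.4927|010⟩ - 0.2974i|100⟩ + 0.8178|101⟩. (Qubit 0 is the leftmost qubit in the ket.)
-0.3484|010⟩ - 0.3484|011⟩ + (0.5783 - 0.2103i)|100⟩ + (-0.5783 - 0.2103i)|101⟩

H on qubit 2 mixes each pair of kets that differ only in qubit 2: amplitudes (a, b) of (|…0…⟩, |…1…⟩) become ((a + b)/√2, (a − b)/√2). Kets absent from the input have amplitude 0.
(|010⟩, |011⟩): (a, b) = (-0.4927, 0) → (-0.3484, -0.3484)
(|100⟩, |101⟩): (a, b) = (-0.2974i, 0.8178) → ((0.5783 - 0.2103i), (-0.5783 - 0.2103i))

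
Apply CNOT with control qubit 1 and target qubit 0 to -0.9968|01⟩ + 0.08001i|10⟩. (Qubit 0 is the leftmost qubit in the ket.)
0.08001i|10⟩ - 0.9968|11⟩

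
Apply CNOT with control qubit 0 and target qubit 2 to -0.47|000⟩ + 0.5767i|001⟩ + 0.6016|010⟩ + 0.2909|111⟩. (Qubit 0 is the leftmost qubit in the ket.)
-0.47|000⟩ + 0.5767i|001⟩ + 0.6016|010⟩ + 0.2909|110⟩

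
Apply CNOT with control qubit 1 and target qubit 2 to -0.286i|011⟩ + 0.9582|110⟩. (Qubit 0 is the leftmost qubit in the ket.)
-0.286i|010⟩ + 0.9582|111⟩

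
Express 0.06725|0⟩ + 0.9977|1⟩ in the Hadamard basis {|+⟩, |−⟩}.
0.753|+⟩ - 0.6579|−⟩

With |ψ⟩ = α|0⟩ + β|1⟩, the Hadamard-basis coefficients are ⟨+|ψ⟩ = (α + β)/√2 and ⟨−|ψ⟩ = (α − β)/√2.
Here α = 0.06725, β = 0.9977: (α + β)/√2 = 0.753, (α − β)/√2 = -0.6579.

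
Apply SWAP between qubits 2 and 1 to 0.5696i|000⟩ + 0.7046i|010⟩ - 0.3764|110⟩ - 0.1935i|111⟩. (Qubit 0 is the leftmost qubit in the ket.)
0.5696i|000⟩ + 0.7046i|001⟩ - 0.3764|101⟩ - 0.1935i|111⟩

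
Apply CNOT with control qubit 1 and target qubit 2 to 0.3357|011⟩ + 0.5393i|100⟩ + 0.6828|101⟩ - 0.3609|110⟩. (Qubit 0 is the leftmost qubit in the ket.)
0.3357|010⟩ + 0.5393i|100⟩ + 0.6828|101⟩ - 0.3609|111⟩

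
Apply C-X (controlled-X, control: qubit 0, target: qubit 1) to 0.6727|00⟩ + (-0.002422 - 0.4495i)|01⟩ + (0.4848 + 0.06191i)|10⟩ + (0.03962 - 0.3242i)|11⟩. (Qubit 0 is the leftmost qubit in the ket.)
0.6727|00⟩ + (-0.002422 - 0.4495i)|01⟩ + (0.03962 - 0.3242i)|10⟩ + (0.4848 + 0.06191i)|11⟩

C-X leaves the control-|0⟩ kets |00⟩, |01⟩ unchanged and applies X to qubit 1 on the control-|1⟩ pair (|10⟩, |11⟩).
X = [[0, 1], [1, 0]].
With a = amp(|10⟩) = (0.4848 + 0.06191i) and b = amp(|11⟩) = (0.03962 - 0.3242i):
new amp(|10⟩) = (1)·b = (0.03962 - 0.3242i)
new amp(|11⟩) = (1)·a = (0.4848 + 0.06191i)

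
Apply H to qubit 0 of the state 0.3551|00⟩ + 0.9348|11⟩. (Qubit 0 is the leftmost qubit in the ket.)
0.2511|00⟩ + 0.661|01⟩ + 0.2511|10⟩ - 0.661|11⟩

H on qubit 0 mixes each pair of kets that differ only in qubit 0: amplitudes (a, b) of (|…0…⟩, |…1…⟩) become ((a + b)/√2, (a − b)/√2). Kets absent from the input have amplitude 0.
(|00⟩, |10⟩): (a, b) = (0.3551, 0) → (0.2511, 0.2511)
(|01⟩, |11⟩): (a, b) = (0, 0.9348) → (0.661, -0.661)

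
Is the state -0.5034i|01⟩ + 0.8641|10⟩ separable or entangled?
Entangled

Writing the state as a|00⟩ + b|01⟩ + c|10⟩ + d|11⟩, it is a product state iff ad − bc = 0.
Here (a, b, c, d) = (0, -0.5034i, 0.8641, 0): ad − bc = (0)(0) − (-0.5034i)(0.8641) = 0.435i ≠ 0, so the state is entangled.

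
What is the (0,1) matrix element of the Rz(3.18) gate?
0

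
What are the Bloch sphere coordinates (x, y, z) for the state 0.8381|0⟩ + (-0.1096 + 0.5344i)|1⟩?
(-0.1837, 0.8958, 0.4048)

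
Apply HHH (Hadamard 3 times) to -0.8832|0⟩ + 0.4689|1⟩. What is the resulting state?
-0.293|0⟩ - 0.9561|1⟩

H² = I, so H^3 = H: a single Hadamard. With (a, b) = (-0.8832, 0.4689), H gives ((a + b)/√2, (a − b)/√2) = (-0.293, -0.9561).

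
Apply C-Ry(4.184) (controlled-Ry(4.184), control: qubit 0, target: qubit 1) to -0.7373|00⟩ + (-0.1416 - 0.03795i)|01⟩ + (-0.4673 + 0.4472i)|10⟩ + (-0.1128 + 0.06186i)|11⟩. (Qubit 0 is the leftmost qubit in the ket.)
-0.7373|00⟩ + (-0.1416 - 0.03795i)|01⟩ + (0.3305 - 0.2763i)|10⟩ + (-0.3491 + 0.357i)|11⟩

C-Ry(4.184) leaves the control-|0⟩ kets |00⟩, |01⟩ unchanged and applies Ry(4.184) to qubit 1 on the control-|1⟩ pair (|10⟩, |11⟩).
Ry(4.184) = [[cos(θ/2), −sin(θ/2)], [sin(θ/2), cos(θ/2)]]; θ = 4.184, cos(θ/2) ≈ -0.497924, sin(θ/2) ≈ 0.86722.
With a = amp(|10⟩) = (-0.4673 + 0.4472i) and b = amp(|11⟩) = (-0.1128 + 0.06186i):
new amp(|10⟩) = (-0.497924)·a + (-0.86722)·b = (0.3305 - 0.2763i)
new amp(|11⟩) = (0.86722)·a + (-0.497924)·b = (-0.3491 + 0.357i)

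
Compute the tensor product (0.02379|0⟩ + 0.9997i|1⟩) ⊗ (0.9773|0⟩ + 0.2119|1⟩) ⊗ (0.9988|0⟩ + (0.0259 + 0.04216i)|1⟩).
0.02322|000⟩ + (0.0006022 + 0.0009802i)|001⟩ + 0.005035|010⟩ + (0.0001306 + 0.0002125i)|011⟩ + 0.9758i|100⟩ + (-0.04119 + 0.0253i)|101⟩ + 0.2116i|110⟩ + (-0.008931 + 0.005487i)|111⟩

amp(|b₁b₂…⟩) = product of the factor amplitudes for bits b₁, b₂, …; only kets whose every factor amplitude is nonzero survive.
|000⟩: (0.02379)(0.9773)(0.9988) = 0.02322
|001⟩: (0.02379)(0.9773)(0.0259 + 0.04216i) = (0.0006022 + 0.0009802i)
|010⟩: (0.02379)(0.2119)(0.9988) = 0.005035
|011⟩: (0.02379)(0.2119)(0.0259 + 0.04216i) = (0.0001306 + 0.0002125i)
|100⟩: (0.9997i)(0.9773)(0.9988) = 0.9758i
|101⟩: (0.9997i)(0.9773)(0.0259 + 0.04216i) = (-0.04119 + 0.0253i)
|110⟩: (0.9997i)(0.2119)(0.9988) = 0.2116i
|111⟩: (0.9997i)(0.2119)(0.0259 + 0.04216i) = (-0.008931 + 0.005487i)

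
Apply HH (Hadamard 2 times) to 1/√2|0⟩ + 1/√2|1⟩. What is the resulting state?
1/√2|0⟩ + 1/√2|1⟩

H² = I, so an even number of Hadamards cancels: H^2 = I and the state is unchanged.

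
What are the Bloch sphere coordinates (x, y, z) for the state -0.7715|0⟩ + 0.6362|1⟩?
(-0.9817, 0, 0.1905)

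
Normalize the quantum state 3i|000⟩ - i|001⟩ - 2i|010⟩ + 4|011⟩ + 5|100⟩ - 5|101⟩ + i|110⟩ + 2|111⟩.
0.3254i|000⟩ - 0.1085i|001⟩ - 0.2169i|010⟩ + 0.4339|011⟩ + 0.5423|100⟩ - 0.5423|101⟩ + 0.1085i|110⟩ + 0.2169|111⟩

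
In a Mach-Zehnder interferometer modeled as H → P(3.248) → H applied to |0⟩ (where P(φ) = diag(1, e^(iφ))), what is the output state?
(0.002828 - 0.0531i)|0⟩ + (0.9972 + 0.0531i)|1⟩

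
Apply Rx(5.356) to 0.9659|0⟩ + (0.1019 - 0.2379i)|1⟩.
(-0.9703 - 0.04557i)|0⟩ + (-0.09114 - 0.2191i)|1⟩

Rx(5.356) = [[cos(θ/2), −i·sin(θ/2)], [−i·sin(θ/2), cos(θ/2)]]; θ = 5.356, cos(θ/2) ≈ -0.894452, sin(θ/2) ≈ 0.447164.
With a = amp(|0⟩) = 0.9659 and b = amp(|1⟩) = (0.1019 - 0.2379i):
new amp(|0⟩) = (-0.894452)·a + (-0.447164i)·b = (-0.9703 - 0.04557i)
new amp(|1⟩) = (-0.447164i)·a + (-0.894452)·b = (-0.09114 - 0.2191i)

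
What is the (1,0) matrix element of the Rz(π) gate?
0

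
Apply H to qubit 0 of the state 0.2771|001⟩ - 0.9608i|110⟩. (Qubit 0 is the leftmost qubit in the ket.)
0.1959|001⟩ - 0.6794i|010⟩ + 0.1959|101⟩ + 0.6794i|110⟩

H on qubit 0 mixes each pair of kets that differ only in qubit 0: amplitudes (a, b) of (|…0…⟩, |…1…⟩) become ((a + b)/√2, (a − b)/√2). Kets absent from the input have amplitude 0.
(|001⟩, |101⟩): (a, b) = (0.2771, 0) → (0.1959, 0.1959)
(|010⟩, |110⟩): (a, b) = (0, -0.9608i) → (-0.6794i, 0.6794i)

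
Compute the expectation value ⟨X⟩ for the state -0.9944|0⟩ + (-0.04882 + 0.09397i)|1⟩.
0.09709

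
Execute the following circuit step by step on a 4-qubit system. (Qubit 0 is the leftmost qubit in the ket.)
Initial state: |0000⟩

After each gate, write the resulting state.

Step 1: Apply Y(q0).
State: i|1000⟩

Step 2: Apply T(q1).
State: i|1000⟩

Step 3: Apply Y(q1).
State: -|1100⟩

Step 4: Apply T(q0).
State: (-1/√2 - (1/√2)i)|1100⟩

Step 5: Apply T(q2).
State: (-1/√2 - (1/√2)i)|1100⟩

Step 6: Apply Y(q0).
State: (-1/√2 + (1/√2)i)|0100⟩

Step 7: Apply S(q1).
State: (-1/√2 - (1/√2)i)|0100⟩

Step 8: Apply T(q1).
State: -i|0100⟩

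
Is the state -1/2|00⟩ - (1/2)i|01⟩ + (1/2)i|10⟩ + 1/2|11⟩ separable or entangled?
Entangled

Writing the state as a|00⟩ + b|01⟩ + c|10⟩ + d|11⟩, it is a product state iff ad − bc = 0.
Here (a, b, c, d) = (-1/2, -(1/2)i, (1/2)i, 1/2): ad − bc = (-1/2)(1/2) − (-(1/2)i)((1/2)i) = -1/2 ≠ 0, so the state is entangled.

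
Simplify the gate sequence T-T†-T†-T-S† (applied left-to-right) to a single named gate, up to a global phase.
S†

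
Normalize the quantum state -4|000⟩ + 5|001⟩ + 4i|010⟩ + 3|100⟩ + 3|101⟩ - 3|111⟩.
-0.4364|000⟩ + 0.5455|001⟩ + 0.4364i|010⟩ + 0.3273|100⟩ + 0.3273|101⟩ - 0.3273|111⟩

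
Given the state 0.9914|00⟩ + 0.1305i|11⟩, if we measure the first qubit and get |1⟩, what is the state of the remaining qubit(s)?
i|1⟩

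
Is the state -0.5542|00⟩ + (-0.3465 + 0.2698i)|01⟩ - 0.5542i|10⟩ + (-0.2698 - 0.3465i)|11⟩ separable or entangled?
Separable

Writing the state as a|00⟩ + b|01⟩ + c|10⟩ + d|11⟩, it is a product state iff ad − bc = 0.
Here (a, b, c, d) = (-0.5542, (-0.3465 + 0.2698i), -0.5542i, (-0.2698 - 0.3465i)): ad − bc = (-0.5542)(-0.2698 - 0.3465i) − (-0.3465 + 0.2698i)(-0.5542i) = 0, so the state is separable.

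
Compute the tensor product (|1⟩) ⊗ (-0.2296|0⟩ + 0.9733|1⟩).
-0.2296|10⟩ + 0.9733|11⟩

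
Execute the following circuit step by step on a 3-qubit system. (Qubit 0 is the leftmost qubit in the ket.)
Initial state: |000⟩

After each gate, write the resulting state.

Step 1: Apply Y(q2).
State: i|001⟩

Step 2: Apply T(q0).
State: i|001⟩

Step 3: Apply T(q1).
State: i|001⟩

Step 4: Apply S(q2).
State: -|001⟩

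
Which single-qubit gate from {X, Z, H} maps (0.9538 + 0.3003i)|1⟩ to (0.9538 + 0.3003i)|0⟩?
X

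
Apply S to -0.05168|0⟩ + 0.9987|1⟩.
-0.05168|0⟩ + 0.9987i|1⟩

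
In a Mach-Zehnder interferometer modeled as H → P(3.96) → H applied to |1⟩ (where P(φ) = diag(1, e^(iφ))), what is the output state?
(0.8417 + 0.365i)|0⟩ + (0.1583 - 0.365i)|1⟩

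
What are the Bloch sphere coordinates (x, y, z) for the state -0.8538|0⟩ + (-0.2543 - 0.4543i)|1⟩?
(0.4342, 0.7758, 0.4579)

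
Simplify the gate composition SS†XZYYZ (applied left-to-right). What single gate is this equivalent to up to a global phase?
X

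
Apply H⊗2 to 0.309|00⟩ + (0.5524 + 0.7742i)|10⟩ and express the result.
(0.4307 + 0.3871i)|00⟩ + (0.4307 + 0.3871i)|01⟩ + (-0.1217 - 0.3871i)|10⟩ + (-0.1217 - 0.3871i)|11⟩

H⊗2 gives amp(|y⟩) = (1/2) Σ_x (−1)^(x·y) amp(|x⟩), where x·y is the number of positions in which both x and y have a 1.
|00⟩: (0.309 + (0.5524 + 0.7742i))/2 = (0.4307 + 0.3871i)
|01⟩: (0.309 + (0.5524 + 0.7742i))/2 = (0.4307 + 0.3871i)
|10⟩: (0.309 - (0.5524 + 0.7742i))/2 = (-0.1217 - 0.3871i)
|11⟩: (0.309 - (0.5524 + 0.7742i))/2 = (-0.1217 - 0.3871i)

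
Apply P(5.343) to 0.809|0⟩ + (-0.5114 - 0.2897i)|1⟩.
0.809|0⟩ + (-0.5355 + 0.2422i)|1⟩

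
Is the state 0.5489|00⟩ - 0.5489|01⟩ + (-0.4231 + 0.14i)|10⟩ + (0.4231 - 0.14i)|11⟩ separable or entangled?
Separable

Writing the state as a|00⟩ + b|01⟩ + c|10⟩ + d|11⟩, it is a product state iff ad − bc = 0.
Here (a, b, c, d) = (0.5489, -0.5489, (-0.4231 + 0.14i), (0.4231 - 0.14i)): ad − bc = (0.5489)(0.4231 - 0.14i) − (-0.5489)(-0.4231 + 0.14i) = 0, so the state is separable.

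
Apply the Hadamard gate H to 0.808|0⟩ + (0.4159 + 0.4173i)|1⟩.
(0.8654 + 0.2951i)|0⟩ + (0.2773 - 0.2951i)|1⟩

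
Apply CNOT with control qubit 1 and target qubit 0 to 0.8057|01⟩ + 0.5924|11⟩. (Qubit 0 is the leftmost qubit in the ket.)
0.5924|01⟩ + 0.8057|11⟩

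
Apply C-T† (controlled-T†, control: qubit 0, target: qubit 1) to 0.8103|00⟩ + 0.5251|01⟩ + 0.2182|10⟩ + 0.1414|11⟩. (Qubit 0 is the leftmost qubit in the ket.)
0.8103|00⟩ + 0.5251|01⟩ + 0.2182|10⟩ + (0.09998 - 0.09998i)|11⟩

C-T† leaves the control-|0⟩ kets |00⟩, |01⟩ unchanged and applies T† to qubit 1 on the control-|1⟩ pair (|10⟩, |11⟩).
T† = [[1, 0], [0, (1/√2 - (1/√2)i)]].
With a = amp(|10⟩) = 0.2182 and b = amp(|11⟩) = 0.1414:
new amp(|10⟩) = (1)·a = 0.2182
new amp(|11⟩) = (1/√2 - (1/√2)i)·b = (0.09998 - 0.09998i)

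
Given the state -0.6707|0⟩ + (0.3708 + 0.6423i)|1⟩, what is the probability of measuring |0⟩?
0.4498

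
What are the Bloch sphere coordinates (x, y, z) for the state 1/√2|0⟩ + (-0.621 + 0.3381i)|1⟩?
(-0.8782, 0.4781, 0.00004739)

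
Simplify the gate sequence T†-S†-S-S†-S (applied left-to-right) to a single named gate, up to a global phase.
T†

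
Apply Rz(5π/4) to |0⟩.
(-0.3827 - 0.9239i)|0⟩

Rz(5π/4) = [[e^(−iθ/2), 0], [0, e^(iθ/2)]] with e^(±iθ/2) = cos(θ/2) ± i·sin(θ/2); θ = 5π/4, cos(θ/2) ≈ -0.382683, sin(θ/2) ≈ 0.92388.
With a = amp(|0⟩) = 1 and b = amp(|1⟩) = 0:
new amp(|0⟩) = (-0.382683 - 0.92388i)·a = (-0.3827 - 0.9239i)
new amp(|1⟩) = (-0.382683 + 0.92388i)·b = 0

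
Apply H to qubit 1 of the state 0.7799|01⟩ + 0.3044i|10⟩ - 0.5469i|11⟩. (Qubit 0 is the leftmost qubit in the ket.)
0.5515|00⟩ - 0.5515|01⟩ - 0.1715i|10⟩ + 0.602i|11⟩

H on qubit 1 mixes each pair of kets that differ only in qubit 1: amplitudes (a, b) of (|…0…⟩, |…1…⟩) become ((a + b)/√2, (a − b)/√2). Kets absent from the input have amplitude 0.
(|00⟩, |01⟩): (a, b) = (0, 0.7799) → (0.5515, -0.5515)
(|10⟩, |11⟩): (a, b) = (0.3044i, -0.5469i) → (-0.1715i, 0.602i)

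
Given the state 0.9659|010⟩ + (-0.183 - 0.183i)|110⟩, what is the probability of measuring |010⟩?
0.933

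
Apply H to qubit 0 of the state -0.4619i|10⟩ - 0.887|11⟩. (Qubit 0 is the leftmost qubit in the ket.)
-0.3266i|00⟩ - 0.6272|01⟩ + 0.3266i|10⟩ + 0.6272|11⟩

H on qubit 0 mixes each pair of kets that differ only in qubit 0: amplitudes (a, b) of (|…0…⟩, |…1…⟩) become ((a + b)/√2, (a − b)/√2). Kets absent from the input have amplitude 0.
(|00⟩, |10⟩): (a, b) = (0, -0.4619i) → (-0.3266i, 0.3266i)
(|01⟩, |11⟩): (a, b) = (0, -0.887) → (-0.6272, 0.6272)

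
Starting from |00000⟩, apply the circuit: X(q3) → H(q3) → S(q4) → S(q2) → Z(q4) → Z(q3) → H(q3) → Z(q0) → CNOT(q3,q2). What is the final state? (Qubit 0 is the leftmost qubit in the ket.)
|00000⟩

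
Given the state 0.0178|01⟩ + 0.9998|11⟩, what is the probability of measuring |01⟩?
0.0003168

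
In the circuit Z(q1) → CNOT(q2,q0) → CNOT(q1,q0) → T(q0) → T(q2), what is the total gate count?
5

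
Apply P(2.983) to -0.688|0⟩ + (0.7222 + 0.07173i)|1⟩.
-0.688|0⟩ + (-0.7245 + 0.04323i)|1⟩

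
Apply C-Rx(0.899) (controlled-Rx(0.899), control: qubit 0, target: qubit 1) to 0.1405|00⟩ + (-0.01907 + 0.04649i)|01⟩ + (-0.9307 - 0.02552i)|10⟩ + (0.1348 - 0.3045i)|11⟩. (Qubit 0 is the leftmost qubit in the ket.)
0.1405|00⟩ + (-0.01907 + 0.04649i)|01⟩ + (-0.9706 - 0.08156i)|10⟩ + (0.1103 + 0.1302i)|11⟩

C-Rx(0.899) leaves the control-|0⟩ kets |00⟩, |01⟩ unchanged and applies Rx(0.899) to qubit 1 on the control-|1⟩ pair (|10⟩, |11⟩).
Rx(0.899) = [[cos(θ/2), −i·sin(θ/2)], [−i·sin(θ/2), cos(θ/2)]]; θ = 0.899, cos(θ/2) ≈ 0.900664, sin(θ/2) ≈ 0.434515.
With a = amp(|10⟩) = (-0.9307 - 0.02552i) and b = amp(|11⟩) = (0.1348 - 0.3045i):
new amp(|10⟩) = (0.900664)·a + (-0.434515i)·b = (-0.9706 - 0.08156i)
new amp(|11⟩) = (-0.434515i)·a + (0.900664)·b = (0.1103 + 0.1302i)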